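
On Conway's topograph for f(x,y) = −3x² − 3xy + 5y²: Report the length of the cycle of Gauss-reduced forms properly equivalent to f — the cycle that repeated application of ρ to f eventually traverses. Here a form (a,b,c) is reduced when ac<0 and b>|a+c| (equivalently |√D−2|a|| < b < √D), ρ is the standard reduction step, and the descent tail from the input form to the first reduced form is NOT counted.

D = 69, ⌊√D⌋ = 8
descent: ρ → (5,3,-3)  [lands on river]
river: ρ → (-3,3,5)
river: ρ → (5,7,-1)
river: ρ → (-1,7,5)
ρ-cycle length = 4 (tail of 1 descent step not counted)

4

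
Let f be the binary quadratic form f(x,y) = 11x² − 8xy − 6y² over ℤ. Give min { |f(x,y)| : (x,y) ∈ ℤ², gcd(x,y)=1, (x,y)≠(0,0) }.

descent: ρ → (-6,8,11)  [lands on river]
river: ρ → (11,14,-3)
river: ρ → (-3,16,6)
river: ρ → (6,8,-11)
river: ρ → (-11,14,3)
river: ρ → (3,16,-6)
closes: descent 1, river 6
min |a| on river = 3

3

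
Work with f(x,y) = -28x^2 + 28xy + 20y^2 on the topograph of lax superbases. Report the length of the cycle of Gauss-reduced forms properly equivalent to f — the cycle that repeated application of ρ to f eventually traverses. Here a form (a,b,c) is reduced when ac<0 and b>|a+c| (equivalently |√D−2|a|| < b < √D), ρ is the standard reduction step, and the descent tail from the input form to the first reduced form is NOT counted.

D = 3024, ⌊√D⌋ = 54
river: ρ → (20,52,-4)
river: ρ → (-4,52,20)
river: ρ → (20,28,-28)
river: ρ → (-28,28,20)
ρ-cycle length = 4 (tail of 0 descent steps not counted)

4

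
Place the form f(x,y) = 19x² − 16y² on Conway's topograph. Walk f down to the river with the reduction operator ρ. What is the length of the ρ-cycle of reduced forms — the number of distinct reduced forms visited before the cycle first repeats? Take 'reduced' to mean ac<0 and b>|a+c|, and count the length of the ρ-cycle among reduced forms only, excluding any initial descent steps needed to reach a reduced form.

D = 1216, ⌊√D⌋ = 34
descent: ρ → (-16,32,3)  [lands on river]
river: ρ → (3,34,-5)
river: ρ → (-5,26,27)
river: ρ → (27,28,-4)
river: ρ → (-4,28,27)
river: ρ → (27,26,-5)
river: ρ → (-5,34,3)
river: ρ → (3,32,-16)
ρ-cycle length = 8 (tail of 1 descent step not counted)

8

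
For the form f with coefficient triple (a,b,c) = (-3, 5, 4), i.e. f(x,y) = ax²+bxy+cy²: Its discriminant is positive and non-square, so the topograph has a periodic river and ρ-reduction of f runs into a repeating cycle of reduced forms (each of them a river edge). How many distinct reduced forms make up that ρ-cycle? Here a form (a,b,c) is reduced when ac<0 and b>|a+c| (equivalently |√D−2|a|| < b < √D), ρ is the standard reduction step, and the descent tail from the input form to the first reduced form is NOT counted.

D = 73, ⌊√D⌋ = 8
river: ρ → (4,3,-4)
river: ρ → (-4,5,3)
river: ρ → (3,7,-2)
river: ρ → (-2,5,6)
river: ρ → (6,7,-1)
river: ρ → (-1,7,6)
river: ρ → (6,5,-2)
river: ρ → (-2,7,3)
river: ρ → (3,5,-4)
river: ρ → (-4,3,4)
river: ρ → (4,5,-3)
river: ρ → (-3,7,2)
river: ρ → (2,5,-6)
river: ρ → (-6,7,1)
river: ρ → (1,7,-6)
river: ρ → (-6,5,2)
river: ρ → (2,7,-3)
river: ρ → (-3,5,4)
ρ-cycle length = 18 (tail of 0 descent steps not counted)

18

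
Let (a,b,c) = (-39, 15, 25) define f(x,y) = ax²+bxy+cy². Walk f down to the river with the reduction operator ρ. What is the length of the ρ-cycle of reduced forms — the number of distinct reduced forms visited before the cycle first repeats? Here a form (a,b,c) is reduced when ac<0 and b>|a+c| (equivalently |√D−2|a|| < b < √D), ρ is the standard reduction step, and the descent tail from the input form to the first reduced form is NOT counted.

D = 4125, ⌊√D⌋ = 64
river: ρ → (25,35,-29)
river: ρ → (-29,23,31)
river: ρ → (31,39,-21)
river: ρ → (-21,45,25)
river: ρ → (25,55,-11)
river: ρ → (-11,55,25)
river: ρ → (25,45,-21)
river: ρ → (-21,39,31)
river: ρ → (31,23,-29)
river: ρ → (-29,35,25)
river: ρ → (25,15,-39)
river: ρ → (-39,63,1)
river: ρ → (1,63,-39)
river: ρ → (-39,15,25)
ρ-cycle length = 14 (tail of 0 descent steps not counted)

14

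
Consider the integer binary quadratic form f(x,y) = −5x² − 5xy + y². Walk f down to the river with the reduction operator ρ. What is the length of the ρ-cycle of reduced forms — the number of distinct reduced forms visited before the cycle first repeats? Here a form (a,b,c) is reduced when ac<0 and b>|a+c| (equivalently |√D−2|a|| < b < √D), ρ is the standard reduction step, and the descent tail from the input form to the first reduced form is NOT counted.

D = 45, ⌊√D⌋ = 6
descent: ρ → (1,5,-5)  [lands on river]
river: ρ → (-5,5,1)
ρ-cycle length = 2 (tail of 1 descent step not counted)

2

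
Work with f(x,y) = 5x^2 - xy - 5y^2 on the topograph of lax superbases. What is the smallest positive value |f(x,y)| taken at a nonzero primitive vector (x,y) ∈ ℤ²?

descent: ρ → (-5,1,5)  [lands on river]
river: ρ → (5,9,-1)
river: ρ → (-1,9,5)
river: ρ → (5,1,-5)
river: ρ → (-5,9,1)
river: ρ → (1,9,-5)
closes: descent 1, river 6
min |a| on river = 1

1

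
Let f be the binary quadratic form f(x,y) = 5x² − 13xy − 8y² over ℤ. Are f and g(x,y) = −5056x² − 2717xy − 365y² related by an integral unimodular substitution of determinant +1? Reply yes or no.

D₁ = 329, D₂ = 329
river cycle of f (length 16): (-8, 13, 5), (5, 17, -2), (-2, 15, 13), (13, 11, -4), (-4, 13, 10), (10, 7, -7), (-7, 7, 10), (10, 13, -4), (-4, 11, 13), (13, 15, -2), … (6 more)
river cycle of g (length 16): (-1, 17, 10), (10, 3, -8), (-8, 13, 5), (5, 17, -2), (-2, 15, 13), (13, 11, -4), (-4, 13, 10), (10, 7, -7), (-7, 7, 10), (10, 13, -4), … (6 more)
cycles coincide ⇒ equivalent

yes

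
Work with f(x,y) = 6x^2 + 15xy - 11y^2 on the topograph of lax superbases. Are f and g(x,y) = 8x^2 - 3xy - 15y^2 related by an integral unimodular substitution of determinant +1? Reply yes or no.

D₁ = 489, D₂ = 489
river cycle of f (length 22): (-11, 7, 10), (10, 13, -8), (-8, 19, 4), (4, 21, -3), (-3, 21, 4), (4, 19, -8), (-8, 13, 10), (10, 7, -11), (-11, 15, 6), (6, 21, -2), … (12 more)
river cycle of g (length 22): (8, 13, -10), (-10, 7, 11), (11, 15, -6), (-6, 21, 2), (2, 19, -16), (-16, 13, 5), (5, 17, -10), (-10, 3, 12), (12, 21, -1), (-1, 21, 12), … (12 more)
cycles differ ⇒ inequivalent

no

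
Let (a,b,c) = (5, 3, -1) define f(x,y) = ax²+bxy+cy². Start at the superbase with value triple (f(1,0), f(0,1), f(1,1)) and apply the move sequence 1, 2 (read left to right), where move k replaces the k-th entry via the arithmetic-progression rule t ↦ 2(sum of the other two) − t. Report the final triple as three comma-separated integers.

start (5,-1,7) = (f(1,0),f(0,1),f(1,1))
replace slot 1: 2·((-1)+7) − 5 = 7 → (7,-1,7)
replace slot 2: 2·(7+7) − (-1) = 29 → (7,29,7)

7,29,7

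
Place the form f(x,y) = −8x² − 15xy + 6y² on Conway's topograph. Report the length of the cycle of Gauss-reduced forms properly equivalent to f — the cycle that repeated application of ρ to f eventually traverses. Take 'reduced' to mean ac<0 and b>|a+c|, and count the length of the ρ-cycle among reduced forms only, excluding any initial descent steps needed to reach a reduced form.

D = 417, ⌊√D⌋ = 20
descent: ρ → (6,15,-8)  [lands on river]
river: ρ → (-8,17,4)
river: ρ → (4,15,-12)
river: ρ → (-12,9,7)
river: ρ → (7,19,-2)
river: ρ → (-2,17,16)
river: ρ → (16,15,-3)
river: ρ → (-3,15,16)
river: ρ → (16,17,-2)
river: ρ → (-2,19,7)
river: ρ → (7,9,-12)
river: ρ → (-12,15,4)
river: ρ → (4,17,-8)
river: ρ → (-8,15,6)
river: ρ → (6,9,-14)
river: ρ → (-14,19,1)
river: ρ → (1,19,-14)
river: ρ → (-14,9,6)
ρ-cycle length = 18 (tail of 1 descent step not counted)

18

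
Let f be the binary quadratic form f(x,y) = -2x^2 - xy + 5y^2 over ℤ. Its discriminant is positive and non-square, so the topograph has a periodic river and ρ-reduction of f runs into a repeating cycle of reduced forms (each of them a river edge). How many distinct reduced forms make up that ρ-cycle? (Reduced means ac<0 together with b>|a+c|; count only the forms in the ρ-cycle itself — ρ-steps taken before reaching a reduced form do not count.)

D = 41, ⌊√D⌋ = 6
descent: ρ → (5,1,-2)
descent: ρ → (-2,3,4)  [lands on river]
river: ρ → (4,5,-1)
river: ρ → (-1,5,4)
river: ρ → (4,3,-2)
river: ρ → (-2,5,2)
river: ρ → (2,3,-4)
river: ρ → (-4,5,1)
river: ρ → (1,5,-4)
river: ρ → (-4,3,2)
river: ρ → (2,5,-2)
ρ-cycle length = 10 (tail of 2 descent steps not counted)

10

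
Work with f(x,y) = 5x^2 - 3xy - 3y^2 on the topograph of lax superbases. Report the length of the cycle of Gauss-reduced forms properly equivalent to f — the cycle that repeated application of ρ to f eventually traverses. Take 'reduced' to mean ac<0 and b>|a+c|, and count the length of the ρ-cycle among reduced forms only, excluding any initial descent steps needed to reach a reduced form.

D = 69, ⌊√D⌋ = 8
descent: ρ → (-3,3,5)  [lands on river]
river: ρ → (5,7,-1)
river: ρ → (-1,7,5)
river: ρ → (5,3,-3)
ρ-cycle length = 4 (tail of 1 descent step not counted)

4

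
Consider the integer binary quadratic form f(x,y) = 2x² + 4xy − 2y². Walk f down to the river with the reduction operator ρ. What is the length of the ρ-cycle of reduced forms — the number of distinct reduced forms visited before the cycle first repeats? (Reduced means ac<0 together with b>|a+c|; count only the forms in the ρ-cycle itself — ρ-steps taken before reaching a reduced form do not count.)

D = 32, ⌊√D⌋ = 5
river: ρ → (-2,4,2)
river: ρ → (2,4,-2)
ρ-cycle length = 2 (tail of 0 descent steps not counted)

2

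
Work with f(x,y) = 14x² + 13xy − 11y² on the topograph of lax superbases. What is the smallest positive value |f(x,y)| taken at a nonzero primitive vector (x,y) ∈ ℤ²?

river: ρ → (-11,9,16)
river: ρ → (16,23,-4)
river: ρ → (-4,25,10)
river: ρ → (10,15,-14)
river: ρ → (-14,13,11)
river: ρ → (11,9,-16)
river: ρ → (-16,23,4)
river: ρ → (4,25,-10)
river: ρ → (-10,15,14)
river: ρ → (14,13,-11)
closes: descent 0, river 10
min |a| on river = 4

4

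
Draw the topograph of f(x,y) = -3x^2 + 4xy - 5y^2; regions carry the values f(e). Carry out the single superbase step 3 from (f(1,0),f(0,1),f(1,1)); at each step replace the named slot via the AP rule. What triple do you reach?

start (-3,-5,-4) = (f(1,0),f(0,1),f(1,1))
replace slot 3: 2·((-3)+(-5)) − (-4) = -12 → (-3,-5,-12)

-3,-5,-12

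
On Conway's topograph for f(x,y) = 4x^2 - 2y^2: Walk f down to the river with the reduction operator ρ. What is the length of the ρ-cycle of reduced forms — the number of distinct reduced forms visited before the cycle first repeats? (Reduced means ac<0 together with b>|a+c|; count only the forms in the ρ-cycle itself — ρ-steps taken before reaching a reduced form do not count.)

D = 32, ⌊√D⌋ = 5
descent: ρ → (-2,4,2)  [lands on river]
river: ρ → (2,4,-2)
ρ-cycle length = 2 (tail of 1 descent step not counted)

2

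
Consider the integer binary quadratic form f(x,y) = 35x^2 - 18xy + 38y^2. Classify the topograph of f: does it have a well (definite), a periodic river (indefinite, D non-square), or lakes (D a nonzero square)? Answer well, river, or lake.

D = b²−4ac = (-18)² − 4·35·38 = -4996
D < 0 ⇒ definite ⇒ every region one sign ⇒ single well

well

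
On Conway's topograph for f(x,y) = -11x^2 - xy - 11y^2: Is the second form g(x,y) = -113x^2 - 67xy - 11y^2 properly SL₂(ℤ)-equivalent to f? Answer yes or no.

D₁ = -483, D₂ = -483
f is negative-definite; reduce −f:
−f: reduced (well bottom): (11,1,11) with a≤c, −a<b≤a
flip sign back: reduced form of f is (-11,-1,-11)
g is negative-definite; reduce −g:
−g: flip: (113,67,11)→(11,-67,113)
−g: translate: b→-1 (≡-67 mod 22), so (11,-67,113)→(11,-1,11)
−g: flip: (11,-1,11)→(11,1,11)
−g: reduced (well bottom): (11,1,11) with a≤c, −a<b≤a
flip sign back: reduced form of g is (-11,-1,-11)
reduced forms (-11, -1, -11) vs (-11, -1, -11) ⇒ equivalent

yes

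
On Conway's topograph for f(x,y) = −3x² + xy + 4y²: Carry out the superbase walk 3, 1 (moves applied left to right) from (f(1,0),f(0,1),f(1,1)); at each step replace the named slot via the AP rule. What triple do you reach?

start (-3,4,2) = (f(1,0),f(0,1),f(1,1))
replace slot 3: 2·((-3)+4) − 2 = 0 → (-3,4,0)
replace slot 1: 2·(4+0) − (-3) = 11 → (11,4,0)

11,4,0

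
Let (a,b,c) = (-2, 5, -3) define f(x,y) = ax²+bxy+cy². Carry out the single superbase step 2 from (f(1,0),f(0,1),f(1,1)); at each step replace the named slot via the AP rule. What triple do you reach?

start (-2,-3,0) = (f(1,0),f(0,1),f(1,1))
replace slot 2: 2·((-2)+0) − (-3) = -1 → (-2,-1,0)

-2,-1,0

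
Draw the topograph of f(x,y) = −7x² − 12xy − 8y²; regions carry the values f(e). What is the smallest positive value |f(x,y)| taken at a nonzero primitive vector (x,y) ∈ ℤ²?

translate: b→-2 (≡12 mod 14), so (7,12,8)→(7,-2,3)
flip: (7,-2,3)→(3,2,7)
reduced (well bottom): (3,2,7) with a≤c, −a<b≤a
well minimum |f| = |-3| = 3 (negative-definite)

3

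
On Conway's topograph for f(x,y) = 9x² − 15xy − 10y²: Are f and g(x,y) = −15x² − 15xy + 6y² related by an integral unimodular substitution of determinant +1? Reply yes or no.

D₁ = 585, D₂ = 585
river cycle of f (length 12): (-10, 15, 9), (9, 21, -4), (-4, 19, 14), (14, 9, -9), (-9, 9, 14), (14, 19, -4), (-4, 21, 9), (9, 15, -10), (-10, 5, 14), (14, 23, -1), … (2 more)
river cycle of g (length 6): (6, 15, -15), (-15, 15, 6), (6, 21, -6), (-6, 15, 15), (15, 15, -6), (-6, 21, 6)
cycles differ ⇒ inequivalent

no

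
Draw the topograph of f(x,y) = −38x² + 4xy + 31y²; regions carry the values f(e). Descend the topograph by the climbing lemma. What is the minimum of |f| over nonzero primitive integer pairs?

descent: ρ → (31,58,-11)  [lands on river]
river: ρ → (-11,52,46)
river: ρ → (46,40,-17)
river: ρ → (-17,62,13)
river: ρ → (13,68,-2)
river: ρ → (-2,68,13)
river: ρ → (13,62,-17)
river: ρ → (-17,40,46)
river: ρ → (46,52,-11)
river: ρ → (-11,58,31)
river: ρ → (31,66,-3)
river: ρ → (-3,66,31)
closes: descent 1, river 12
min |a| on river = 2

2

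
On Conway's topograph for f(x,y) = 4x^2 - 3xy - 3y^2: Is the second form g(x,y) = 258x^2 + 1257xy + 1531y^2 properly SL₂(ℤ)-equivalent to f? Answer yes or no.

D₁ = 57, D₂ = 57
river cycle of f (length 6): (-3, 3, 4), (4, 5, -2), (-2, 7, 1), (1, 7, -2), (-2, 5, 4), (4, 3, -3)
river cycle of g (length 6): (4, 5, -2), (-2, 7, 1), (1, 7, -2), (-2, 5, 4), (4, 3, -3), (-3, 3, 4)
cycles coincide ⇒ equivalent

yes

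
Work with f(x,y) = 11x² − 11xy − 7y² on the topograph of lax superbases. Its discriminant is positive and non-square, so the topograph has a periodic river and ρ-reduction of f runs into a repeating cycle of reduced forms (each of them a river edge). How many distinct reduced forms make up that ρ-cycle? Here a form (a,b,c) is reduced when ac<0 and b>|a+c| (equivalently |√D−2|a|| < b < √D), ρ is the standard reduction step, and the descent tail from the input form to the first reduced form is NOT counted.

D = 429, ⌊√D⌋ = 20
descent: ρ → (-7,11,11)  [lands on river]
river: ρ → (11,11,-7)
river: ρ → (-7,17,5)
river: ρ → (5,13,-13)
river: ρ → (-13,13,5)
river: ρ → (5,17,-7)
ρ-cycle length = 6 (tail of 1 descent step not counted)

6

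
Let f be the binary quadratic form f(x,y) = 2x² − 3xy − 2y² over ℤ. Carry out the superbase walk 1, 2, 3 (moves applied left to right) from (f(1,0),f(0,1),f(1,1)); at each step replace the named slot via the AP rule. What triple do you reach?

start (2,-2,-3) = (f(1,0),f(0,1),f(1,1))
replace slot 1: 2·((-2)+(-3)) − 2 = -12 → (-12,-2,-3)
replace slot 2: 2·((-12)+(-3)) − (-2) = -28 → (-12,-28,-3)
replace slot 3: 2·((-12)+(-28)) − (-3) = -77 → (-12,-28,-77)

-12,-28,-77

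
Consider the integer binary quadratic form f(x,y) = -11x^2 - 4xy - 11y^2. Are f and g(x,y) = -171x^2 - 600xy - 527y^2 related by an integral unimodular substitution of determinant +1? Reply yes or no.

D₁ = -468, D₂ = -468
f is negative-definite; reduce −f:
−f: reduced (well bottom): (11,4,11) with a≤c, −a<b≤a
flip sign back: reduced form of f is (-11,-4,-11)
g is negative-definite; reduce −g:
−g: translate: b→-84 (≡600 mod 342), so (171,600,527)→(171,-84,11)
−g: flip: (171,-84,11)→(11,84,171)
−g: translate: b→-4 (≡84 mod 22), so (11,84,171)→(11,-4,11)
−g: flip: (11,-4,11)→(11,4,11)
−g: reduced (well bottom): (11,4,11) with a≤c, −a<b≤a
flip sign back: reduced form of g is (-11,-4,-11)
reduced forms (-11, -4, -11) vs (-11, -4, -11) ⇒ equivalent

yes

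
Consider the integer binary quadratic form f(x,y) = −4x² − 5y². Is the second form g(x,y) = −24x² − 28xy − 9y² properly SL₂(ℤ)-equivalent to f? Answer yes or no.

D₁ = -80, D₂ = -80
f is negative-definite; reduce −f:
−f: reduced (well bottom): (4,0,5) with a≤c, −a<b≤a
flip sign back: reduced form of f is (-4,0,-5)
g is negative-definite; reduce −g:
−g: translate: b→-20 (≡28 mod 48), so (24,28,9)→(24,-20,5)
−g: flip: (24,-20,5)→(5,20,24)
−g: translate: b→0 (≡20 mod 10), so (5,20,24)→(5,0,4)
−g: flip: (5,0,4)→(4,0,5)
−g: reduced (well bottom): (4,0,5) with a≤c, −a<b≤a
flip sign back: reduced form of g is (-4,0,-5)
reduced forms (-4, 0, -5) vs (-4, 0, -5) ⇒ equivalent

yes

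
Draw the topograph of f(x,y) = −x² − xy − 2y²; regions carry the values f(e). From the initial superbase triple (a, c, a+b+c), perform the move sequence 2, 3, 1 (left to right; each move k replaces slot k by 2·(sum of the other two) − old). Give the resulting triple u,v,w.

start (-1,-2,-4) = (f(1,0),f(0,1),f(1,1))
replace slot 2: 2·((-1)+(-4)) − (-2) = -8 → (-1,-8,-4)
replace slot 3: 2·((-1)+(-8)) − (-4) = -14 → (-1,-8,-14)
replace slot 1: 2·((-8)+(-14)) − (-1) = -43 → (-43,-8,-14)

-43,-8,-14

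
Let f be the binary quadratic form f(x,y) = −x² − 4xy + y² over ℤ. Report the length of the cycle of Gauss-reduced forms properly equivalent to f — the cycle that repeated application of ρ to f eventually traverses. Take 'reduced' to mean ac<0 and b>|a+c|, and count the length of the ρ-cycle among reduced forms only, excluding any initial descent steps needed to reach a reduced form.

D = 20, ⌊√D⌋ = 4
descent: ρ → (1,4,-1)  [lands on river]
river: ρ → (-1,4,1)
ρ-cycle length = 2 (tail of 1 descent step not counted)

2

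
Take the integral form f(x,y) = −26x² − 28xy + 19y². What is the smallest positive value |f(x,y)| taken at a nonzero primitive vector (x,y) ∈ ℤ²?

descent: ρ → (19,28,-26)  [lands on river]
river: ρ → (-26,24,21)
river: ρ → (21,18,-29)
river: ρ → (-29,40,10)
river: ρ → (10,40,-29)
river: ρ → (-29,18,21)
river: ρ → (21,24,-26)
river: ρ → (-26,28,19)
river: ρ → (19,48,-6)
river: ρ → (-6,48,19)
closes: descent 1, river 10
min |a| on river = 6

6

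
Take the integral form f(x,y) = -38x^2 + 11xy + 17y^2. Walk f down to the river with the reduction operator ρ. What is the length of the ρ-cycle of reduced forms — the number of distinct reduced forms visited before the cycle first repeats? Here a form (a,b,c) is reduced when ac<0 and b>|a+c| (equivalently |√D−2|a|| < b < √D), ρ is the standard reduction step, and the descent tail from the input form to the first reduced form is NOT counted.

D = 2705, ⌊√D⌋ = 52
descent: ρ → (17,23,-32)  [lands on river]
river: ρ → (-32,41,8)
river: ρ → (8,39,-37)
river: ρ → (-37,35,10)
river: ρ → (10,45,-17)
river: ρ → (-17,23,32)
river: ρ → (32,41,-8)
river: ρ → (-8,39,37)
river: ρ → (37,35,-10)
river: ρ → (-10,45,17)
ρ-cycle length = 10 (tail of 1 descent step not counted)

10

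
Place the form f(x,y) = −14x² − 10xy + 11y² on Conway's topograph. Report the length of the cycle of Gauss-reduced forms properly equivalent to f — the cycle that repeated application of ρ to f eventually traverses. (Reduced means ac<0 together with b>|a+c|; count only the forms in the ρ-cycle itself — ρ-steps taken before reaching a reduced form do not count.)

D = 716, ⌊√D⌋ = 26
descent: ρ → (11,10,-14)  [lands on river]
river: ρ → (-14,18,7)
river: ρ → (7,24,-5)
river: ρ → (-5,26,2)
river: ρ → (2,26,-5)
river: ρ → (-5,24,7)
river: ρ → (7,18,-14)
river: ρ → (-14,10,11)
river: ρ → (11,12,-13)
river: ρ → (-13,14,10)
river: ρ → (10,26,-1)
river: ρ → (-1,26,10)
river: ρ → (10,14,-13)
river: ρ → (-13,12,11)
ρ-cycle length = 14 (tail of 1 descent step not counted)

14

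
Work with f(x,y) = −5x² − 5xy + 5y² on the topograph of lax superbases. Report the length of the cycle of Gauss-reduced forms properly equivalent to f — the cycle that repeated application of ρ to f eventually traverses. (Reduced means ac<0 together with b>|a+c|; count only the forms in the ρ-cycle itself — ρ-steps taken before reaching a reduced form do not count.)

D = 125, ⌊√D⌋ = 11
descent: ρ → (5,5,-5)  [lands on river]
river: ρ → (-5,5,5)
ρ-cycle length = 2 (tail of 1 descent step not counted)

2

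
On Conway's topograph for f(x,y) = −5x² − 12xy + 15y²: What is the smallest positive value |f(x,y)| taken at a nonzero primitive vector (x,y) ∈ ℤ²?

descent: ρ → (15,12,-5)  [lands on river]
river: ρ → (-5,18,6)
river: ρ → (6,18,-5)
river: ρ → (-5,12,15)
river: ρ → (15,18,-2)
river: ρ → (-2,18,15)
closes: descent 1, river 6
min |a| on river = 2

2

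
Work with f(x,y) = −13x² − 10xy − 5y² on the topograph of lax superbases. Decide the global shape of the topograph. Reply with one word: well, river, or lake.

D = b²−4ac = (-10)² − 4·(-13)·(-5) = -160
D < 0 ⇒ definite ⇒ every region one sign ⇒ single well

well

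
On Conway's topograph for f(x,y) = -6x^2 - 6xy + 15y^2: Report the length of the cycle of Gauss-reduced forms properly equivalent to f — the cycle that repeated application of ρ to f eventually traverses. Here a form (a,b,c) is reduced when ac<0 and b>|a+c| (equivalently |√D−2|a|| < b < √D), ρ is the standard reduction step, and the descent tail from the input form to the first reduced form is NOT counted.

D = 396, ⌊√D⌋ = 19
descent: ρ → (15,6,-6)
descent: ρ → (-6,18,3)  [lands on river]
river: ρ → (3,18,-6)
ρ-cycle length = 2 (tail of 2 descent steps not counted)

2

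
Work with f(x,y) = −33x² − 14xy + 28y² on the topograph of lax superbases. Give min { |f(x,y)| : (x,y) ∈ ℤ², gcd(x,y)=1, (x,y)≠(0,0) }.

descent: ρ → (28,14,-33)  [lands on river]
river: ρ → (-33,52,9)
river: ρ → (9,56,-21)
river: ρ → (-21,28,37)
river: ρ → (37,46,-12)
river: ρ → (-12,50,29)
river: ρ → (29,8,-33)
river: ρ → (-33,58,4)
river: ρ → (4,62,-3)
river: ρ → (-3,58,44)
river: ρ → (44,30,-17)
river: ρ → (-17,38,36)
river: ρ → (36,34,-19)
river: ρ → (-19,42,28)
closes: descent 1, river 14
min |a| on river = 3

3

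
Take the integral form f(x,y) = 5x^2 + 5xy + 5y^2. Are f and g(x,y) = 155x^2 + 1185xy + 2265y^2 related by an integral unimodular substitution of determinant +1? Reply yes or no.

D₁ = -75, D₂ = -75
f: reduced (well bottom): (5,5,5) with a≤c, −a<b≤a
g: translate: b→-55 (≡1185 mod 310), so (155,1185,2265)→(155,-55,5)
g: flip: (155,-55,5)→(5,55,155)
g: translate: b→5 (≡55 mod 10), so (5,55,155)→(5,5,5)
g: reduced (well bottom): (5,5,5) with a≤c, −a<b≤a
reduced forms (5, 5, 5) vs (5, 5, 5) ⇒ equivalent

yes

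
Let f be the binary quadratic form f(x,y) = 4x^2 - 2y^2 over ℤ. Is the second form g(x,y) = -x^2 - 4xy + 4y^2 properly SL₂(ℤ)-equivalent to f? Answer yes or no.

D₁ = 32, D₂ = 32
river cycle of f (length 2): (-2, 4, 2), (2, 4, -2)
river cycle of g (length 2): (4, 4, -1), (-1, 4, 4)
cycles differ ⇒ inequivalent

no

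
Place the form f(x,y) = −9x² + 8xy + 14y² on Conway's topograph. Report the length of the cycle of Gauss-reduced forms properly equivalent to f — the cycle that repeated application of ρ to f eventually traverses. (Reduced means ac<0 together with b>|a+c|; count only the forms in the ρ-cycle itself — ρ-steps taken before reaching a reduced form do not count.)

D = 568, ⌊√D⌋ = 23
river: ρ → (14,20,-3)
river: ρ → (-3,22,7)
river: ρ → (7,20,-6)
river: ρ → (-6,16,13)
river: ρ → (13,10,-9)
river: ρ → (-9,8,14)
ρ-cycle length = 6 (tail of 0 descent steps not counted)

6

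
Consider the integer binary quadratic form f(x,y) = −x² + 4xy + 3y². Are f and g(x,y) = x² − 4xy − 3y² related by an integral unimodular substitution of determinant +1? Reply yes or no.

D₁ = 28, D₂ = 28
river cycle of f (length 4): (3, 2, -2), (-2, 2, 3), (3, 4, -1), (-1, 4, 3)
river cycle of g (length 4): (-3, 4, 1), (1, 4, -3), (-3, 2, 2), (2, 2, -3)
cycles differ ⇒ inequivalent

no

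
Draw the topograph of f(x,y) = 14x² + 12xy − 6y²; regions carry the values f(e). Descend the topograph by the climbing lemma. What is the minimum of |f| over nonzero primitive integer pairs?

river: ρ → (-6,12,14)
river: ρ → (14,16,-4)
river: ρ → (-4,16,14)
river: ρ → (14,12,-6)
closes: descent 0, river 4
min |a| on river = 4

4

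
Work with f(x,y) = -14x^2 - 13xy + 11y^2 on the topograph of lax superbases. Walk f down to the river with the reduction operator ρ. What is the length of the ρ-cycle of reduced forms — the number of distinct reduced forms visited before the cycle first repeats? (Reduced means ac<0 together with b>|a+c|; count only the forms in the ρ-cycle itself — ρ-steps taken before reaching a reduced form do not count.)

D = 785, ⌊√D⌋ = 28
descent: ρ → (11,13,-14)  [lands on river]
river: ρ → (-14,15,10)
river: ρ → (10,25,-4)
river: ρ → (-4,23,16)
river: ρ → (16,9,-11)
river: ρ → (-11,13,14)
river: ρ → (14,15,-10)
river: ρ → (-10,25,4)
river: ρ → (4,23,-16)
river: ρ → (-16,9,11)
ρ-cycle length = 10 (tail of 1 descent step not counted)

10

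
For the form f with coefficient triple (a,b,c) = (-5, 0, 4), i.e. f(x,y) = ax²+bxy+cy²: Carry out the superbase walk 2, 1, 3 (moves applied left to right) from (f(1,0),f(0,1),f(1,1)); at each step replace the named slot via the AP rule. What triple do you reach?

start (-5,4,-1) = (f(1,0),f(0,1),f(1,1))
replace slot 2: 2·((-5)+(-1)) − 4 = -16 → (-5,-16,-1)
replace slot 1: 2·((-16)+(-1)) − (-5) = -29 → (-29,-16,-1)
replace slot 3: 2·((-29)+(-16)) − (-1) = -89 → (-29,-16,-89)

-29,-16,-89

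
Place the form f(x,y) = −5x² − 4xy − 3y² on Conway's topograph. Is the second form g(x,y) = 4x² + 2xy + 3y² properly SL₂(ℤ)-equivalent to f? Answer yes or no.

D₁ = -44, D₂ = -44
f is negative-definite; reduce −f:
−f: flip: (5,4,3)→(3,-4,5)
−f: translate: b→2 (≡-4 mod 6), so (3,-4,5)→(3,2,4)
−f: reduced (well bottom): (3,2,4) with a≤c, −a<b≤a
flip sign back: reduced form of f is (-3,-2,-4)
g: flip: (4,2,3)→(3,-2,4)
g: reduced (well bottom): (3,-2,4) with a≤c, −a<b≤a
reduced forms (-3, -2, -4) vs (3, -2, 4) ⇒ inequivalent

no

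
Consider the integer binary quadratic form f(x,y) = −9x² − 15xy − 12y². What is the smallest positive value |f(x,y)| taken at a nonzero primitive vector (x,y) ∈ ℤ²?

translate: b→-3 (≡15 mod 18), so (9,15,12)→(9,-3,6)
flip: (9,-3,6)→(6,3,9)
reduced (well bottom): (6,3,9) with a≤c, −a<b≤a
well minimum |f| = |-6| = 6 (negative-definite)

6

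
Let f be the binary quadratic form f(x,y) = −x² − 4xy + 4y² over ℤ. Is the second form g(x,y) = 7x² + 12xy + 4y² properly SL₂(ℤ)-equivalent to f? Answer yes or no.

D₁ = 32, D₂ = 32
river cycle of f (length 2): (4, 4, -1), (-1, 4, 4)
river cycle of g (length 2): (4, 4, -1), (-1, 4, 4)
cycles coincide ⇒ equivalent

yes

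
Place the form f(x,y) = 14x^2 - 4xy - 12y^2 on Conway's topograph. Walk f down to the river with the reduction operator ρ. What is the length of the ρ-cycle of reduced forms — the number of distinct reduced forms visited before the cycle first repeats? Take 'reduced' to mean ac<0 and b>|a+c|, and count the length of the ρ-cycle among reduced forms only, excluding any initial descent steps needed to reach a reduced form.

D = 688, ⌊√D⌋ = 26
descent: ρ → (-12,4,14)  [lands on river]
river: ρ → (14,24,-2)
river: ρ → (-2,24,14)
river: ρ → (14,4,-12)
river: ρ → (-12,20,6)
river: ρ → (6,16,-18)
river: ρ → (-18,20,4)
river: ρ → (4,20,-18)
river: ρ → (-18,16,6)
river: ρ → (6,20,-12)
ρ-cycle length = 10 (tail of 1 descent step not counted)

10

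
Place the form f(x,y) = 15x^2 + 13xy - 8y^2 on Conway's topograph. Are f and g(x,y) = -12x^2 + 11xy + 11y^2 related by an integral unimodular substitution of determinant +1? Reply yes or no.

D₁ = 649, D₂ = 649
river cycle of f (length 34): (-8, 19, 9), (9, 17, -10), (-10, 23, 3), (3, 25, -2), (-2, 23, 15), (15, 7, -10), (-10, 13, 12), (12, 11, -11), (-11, 11, 12), (12, 13, -10), … (24 more)
river cycle of g (length 34): (11, 11, -12), (-12, 13, 10), (10, 7, -15), (-15, 23, 2), (2, 25, -3), (-3, 23, 10), (10, 17, -9), (-9, 19, 8), (8, 13, -15), (-15, 17, 6), … (24 more)
cycles differ ⇒ inequivalent

no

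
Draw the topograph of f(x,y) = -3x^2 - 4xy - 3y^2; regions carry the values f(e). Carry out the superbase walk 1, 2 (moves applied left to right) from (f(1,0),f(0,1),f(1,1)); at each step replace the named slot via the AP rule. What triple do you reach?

start (-3,-3,-10) = (f(1,0),f(0,1),f(1,1))
replace slot 1: 2·((-3)+(-10)) − (-3) = -23 → (-23,-3,-10)
replace slot 2: 2·((-23)+(-10)) − (-3) = -63 → (-23,-63,-10)

-23,-63,-10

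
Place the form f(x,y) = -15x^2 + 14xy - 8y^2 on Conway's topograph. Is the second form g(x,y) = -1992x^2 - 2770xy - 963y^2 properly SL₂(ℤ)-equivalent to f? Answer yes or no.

D₁ = -284, D₂ = -284
f is negative-definite; reduce −f:
−f: flip: (15,-14,8)→(8,14,15)
−f: translate: b→-2 (≡14 mod 16), so (8,14,15)→(8,-2,9)
−f: reduced (well bottom): (8,-2,9) with a≤c, −a<b≤a
flip sign back: reduced form of f is (-8,2,-9)
g is negative-definite; reduce −g:
−g: translate: b→-1214 (≡2770 mod 3984), so (1992,2770,963)→(1992,-1214,185)
−g: flip: (1992,-1214,185)→(185,1214,1992)
−g: translate: b→104 (≡1214 mod 370), so (185,1214,1992)→(185,104,15)
−g: flip: (185,104,15)→(15,-104,185)
−g: translate: b→-14 (≡-104 mod 30), so (15,-104,185)→(15,-14,8)
−g: flip: (15,-14,8)→(8,14,15)
−g: translate: b→-2 (≡14 mod 16), so (8,14,15)→(8,-2,9)
−g: reduced (well bottom): (8,-2,9) with a≤c, −a<b≤a
flip sign back: reduced form of g is (-8,2,-9)
reduced forms (-8, 2, -9) vs (-8, 2, -9) ⇒ equivalent

yes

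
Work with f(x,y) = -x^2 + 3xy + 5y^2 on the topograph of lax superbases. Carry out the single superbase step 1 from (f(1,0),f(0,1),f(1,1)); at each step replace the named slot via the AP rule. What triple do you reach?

start (-1,5,7) = (f(1,0),f(0,1),f(1,1))
replace slot 1: 2·(5+7) − (-1) = 25 → (25,5,7)

25,5,7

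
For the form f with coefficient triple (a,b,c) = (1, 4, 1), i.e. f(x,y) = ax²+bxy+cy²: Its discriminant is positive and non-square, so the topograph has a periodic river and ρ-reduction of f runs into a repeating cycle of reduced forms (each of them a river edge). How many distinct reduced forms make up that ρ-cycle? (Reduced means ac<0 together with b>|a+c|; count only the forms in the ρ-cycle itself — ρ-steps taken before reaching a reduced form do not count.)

D = 12, ⌊√D⌋ = 3
descent: ρ → (1,2,-2)  [lands on river]
river: ρ → (-2,2,1)
ρ-cycle length = 2 (tail of 1 descent step not counted)

2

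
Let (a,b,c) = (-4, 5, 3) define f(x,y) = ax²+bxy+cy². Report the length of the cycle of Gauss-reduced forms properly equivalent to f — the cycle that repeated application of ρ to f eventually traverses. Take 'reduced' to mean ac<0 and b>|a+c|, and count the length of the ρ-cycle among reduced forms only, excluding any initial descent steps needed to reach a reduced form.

D = 73, ⌊√D⌋ = 8
river: ρ → (3,7,-2)
river: ρ → (-2,5,6)
river: ρ → (6,7,-1)
river: ρ → (-1,7,6)
river: ρ → (6,5,-2)
river: ρ → (-2,7,3)
river: ρ → (3,5,-4)
river: ρ → (-4,3,4)
river: ρ → (4,5,-3)
river: ρ → (-3,7,2)
river: ρ → (2,5,-6)
river: ρ → (-6,7,1)
river: ρ → (1,7,-6)
river: ρ → (-6,5,2)
river: ρ → (2,7,-3)
river: ρ → (-3,5,4)
river: ρ → (4,3,-4)
river: ρ → (-4,5,3)
ρ-cycle length = 18 (tail of 0 descent steps not counted)

18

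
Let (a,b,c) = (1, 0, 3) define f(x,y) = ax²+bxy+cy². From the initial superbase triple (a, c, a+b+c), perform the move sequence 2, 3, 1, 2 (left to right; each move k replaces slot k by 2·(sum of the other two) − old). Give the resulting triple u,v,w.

start (1,3,4) = (f(1,0),f(0,1),f(1,1))
replace slot 2: 2·(1+4) − 3 = 7 → (1,7,4)
replace slot 3: 2·(1+7) − 4 = 12 → (1,7,12)
replace slot 1: 2·(7+12) − 1 = 37 → (37,7,12)
replace slot 2: 2·(37+12) − 7 = 91 → (37,91,12)

37,91,12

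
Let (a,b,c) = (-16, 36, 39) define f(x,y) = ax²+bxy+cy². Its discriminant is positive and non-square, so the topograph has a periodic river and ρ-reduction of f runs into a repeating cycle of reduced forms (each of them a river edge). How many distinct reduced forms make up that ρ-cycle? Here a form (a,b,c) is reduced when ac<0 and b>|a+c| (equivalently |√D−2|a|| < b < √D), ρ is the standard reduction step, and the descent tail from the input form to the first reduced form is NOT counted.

D = 3792, ⌊√D⌋ = 61
river: ρ → (39,42,-13)
river: ρ → (-13,36,48)
river: ρ → (48,60,-1)
river: ρ → (-1,60,48)
river: ρ → (48,36,-13)
river: ρ → (-13,42,39)
river: ρ → (39,36,-16)
river: ρ → (-16,60,3)
river: ρ → (3,60,-16)
river: ρ → (-16,36,39)
ρ-cycle length = 10 (tail of 0 descent steps not counted)

10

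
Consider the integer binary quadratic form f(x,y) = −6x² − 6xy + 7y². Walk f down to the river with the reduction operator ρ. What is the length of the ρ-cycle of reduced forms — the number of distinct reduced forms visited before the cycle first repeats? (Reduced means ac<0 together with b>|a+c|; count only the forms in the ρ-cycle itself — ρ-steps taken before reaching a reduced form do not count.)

D = 204, ⌊√D⌋ = 14
descent: ρ → (7,6,-6)  [lands on river]
river: ρ → (-6,6,7)
river: ρ → (7,8,-5)
river: ρ → (-5,12,3)
river: ρ → (3,12,-5)
river: ρ → (-5,8,7)
ρ-cycle length = 6 (tail of 1 descent step not counted)

6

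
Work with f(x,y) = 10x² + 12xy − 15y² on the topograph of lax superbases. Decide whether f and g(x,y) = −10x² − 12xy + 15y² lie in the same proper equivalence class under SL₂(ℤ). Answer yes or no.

D₁ = 744, D₂ = 744
river cycle of f (length 10): (-15, 18, 7), (7, 24, -6), (-6, 24, 7), (7, 18, -15), (-15, 12, 10), (10, 8, -17), (-17, 26, 1), (1, 26, -17), (-17, 8, 10), (10, 12, -15)
river cycle of g (length 10): (15, 12, -10), (-10, 8, 17), (17, 26, -1), (-1, 26, 17), (17, 8, -10), (-10, 12, 15), (15, 18, -7), (-7, 24, 6), (6, 24, -7), (-7, 18, 15)
cycles differ ⇒ inequivalent

no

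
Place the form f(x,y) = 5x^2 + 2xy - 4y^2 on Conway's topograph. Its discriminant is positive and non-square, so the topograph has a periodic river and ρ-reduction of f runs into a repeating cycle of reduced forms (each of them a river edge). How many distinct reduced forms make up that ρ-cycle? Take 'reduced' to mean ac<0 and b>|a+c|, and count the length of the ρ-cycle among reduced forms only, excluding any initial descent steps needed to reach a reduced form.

D = 84, ⌊√D⌋ = 9
river: ρ → (-4,6,3)
river: ρ → (3,6,-4)
river: ρ → (-4,2,5)
river: ρ → (5,8,-1)
river: ρ → (-1,8,5)
river: ρ → (5,2,-4)
ρ-cycle length = 6 (tail of 0 descent steps not counted)

6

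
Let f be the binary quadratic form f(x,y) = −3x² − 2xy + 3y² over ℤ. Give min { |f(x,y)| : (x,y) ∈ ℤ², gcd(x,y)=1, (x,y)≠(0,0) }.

descent: ρ → (3,2,-3)  [lands on river]
river: ρ → (-3,4,2)
river: ρ → (2,4,-3)
river: ρ → (-3,2,3)
river: ρ → (3,4,-2)
river: ρ → (-2,4,3)
closes: descent 1, river 6
min |a| on river = 2

2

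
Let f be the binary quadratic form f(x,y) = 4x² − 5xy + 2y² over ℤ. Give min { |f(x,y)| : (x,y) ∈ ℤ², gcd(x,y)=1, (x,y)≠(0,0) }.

translate: b→3 (≡-5 mod 8), so (4,-5,2)→(4,3,1)
flip: (4,3,1)→(1,-3,4)
translate: b→1 (≡-3 mod 2), so (1,-3,4)→(1,1,2)
reduced (well bottom): (1,1,2) with a≤c, −a<b≤a
well minimum = a = 1

1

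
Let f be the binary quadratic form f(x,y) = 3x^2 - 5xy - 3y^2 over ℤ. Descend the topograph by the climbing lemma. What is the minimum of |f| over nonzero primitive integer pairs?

descent: ρ → (-3,5,3)  [lands on river]
river: ρ → (3,7,-1)
river: ρ → (-1,7,3)
river: ρ → (3,5,-3)
river: ρ → (-3,7,1)
river: ρ → (1,7,-3)
closes: descent 1, river 6
min |a| on river = 1

1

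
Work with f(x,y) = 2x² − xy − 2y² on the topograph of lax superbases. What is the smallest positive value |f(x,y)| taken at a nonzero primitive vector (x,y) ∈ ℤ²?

descent: ρ → (-2,1,2)  [lands on river]
river: ρ → (2,3,-1)
river: ρ → (-1,3,2)
river: ρ → (2,1,-2)
river: ρ → (-2,3,1)
river: ρ → (1,3,-2)
closes: descent 1, river 6
min |a| on river = 1

1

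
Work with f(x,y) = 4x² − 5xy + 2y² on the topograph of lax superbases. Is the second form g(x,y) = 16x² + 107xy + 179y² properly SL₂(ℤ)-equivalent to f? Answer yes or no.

D₁ = -7, D₂ = -7
f: translate: b→3 (≡-5 mod 8), so (4,-5,2)→(4,3,1)
f: flip: (4,3,1)→(1,-3,4)
f: translate: b→1 (≡-3 mod 2), so (1,-3,4)→(1,1,2)
f: reduced (well bottom): (1,1,2) with a≤c, −a<b≤a
g: translate: b→11 (≡107 mod 32), so (16,107,179)→(16,11,2)
g: flip: (16,11,2)→(2,-11,16)
g: translate: b→1 (≡-11 mod 4), so (2,-11,16)→(2,1,1)
g: flip: (2,1,1)→(1,-1,2)
g: translate: b→1 (≡-1 mod 2), so (1,-1,2)→(1,1,2)
g: reduced (well bottom): (1,1,2) with a≤c, −a<b≤a
reduced forms (1, 1, 2) vs (1, 1, 2) ⇒ equivalent

yes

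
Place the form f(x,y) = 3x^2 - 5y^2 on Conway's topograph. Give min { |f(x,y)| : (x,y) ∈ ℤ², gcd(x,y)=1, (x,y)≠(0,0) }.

descent: ρ → (-5,0,3)
descent: ρ → (3,6,-2)  [lands on river]
river: ρ → (-2,6,3)
closes: descent 2, river 2
min |a| on river = 2

2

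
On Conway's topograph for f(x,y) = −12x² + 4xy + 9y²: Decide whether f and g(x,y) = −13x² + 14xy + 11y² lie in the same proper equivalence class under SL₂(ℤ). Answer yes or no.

D₁ = 448, D₂ = 768
discriminants differ ⇒ not SL₂(ℤ)-equivalent

no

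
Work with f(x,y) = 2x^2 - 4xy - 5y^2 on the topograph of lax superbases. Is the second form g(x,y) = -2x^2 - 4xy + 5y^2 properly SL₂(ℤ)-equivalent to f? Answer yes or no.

D₁ = 56, D₂ = 56
river cycle of f (length 4): (-5, 4, 2), (2, 4, -5), (-5, 6, 1), (1, 6, -5)
river cycle of g (length 4): (5, 4, -2), (-2, 4, 5), (5, 6, -1), (-1, 6, 5)
cycles differ ⇒ inequivalent

no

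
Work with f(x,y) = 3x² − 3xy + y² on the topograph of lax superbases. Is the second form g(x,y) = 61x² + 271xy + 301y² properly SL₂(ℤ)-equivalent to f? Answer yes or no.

D₁ = -3, D₂ = -3
f: translate: b→3 (≡-3 mod 6), so (3,-3,1)→(3,3,1)
f: flip: (3,3,1)→(1,-3,3)
f: translate: b→1 (≡-3 mod 2), so (1,-3,3)→(1,1,1)
f: reduced (well bottom): (1,1,1) with a≤c, −a<b≤a
g: translate: b→27 (≡271 mod 122), so (61,271,301)→(61,27,3)
g: flip: (61,27,3)→(3,-27,61)
g: translate: b→3 (≡-27 mod 6), so (3,-27,61)→(3,3,1)
g: flip: (3,3,1)→(1,-3,3)
g: translate: b→1 (≡-3 mod 2), so (1,-3,3)→(1,1,1)
g: reduced (well bottom): (1,1,1) with a≤c, −a<b≤a
reduced forms (1, 1, 1) vs (1, 1, 1) ⇒ equivalent

yes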